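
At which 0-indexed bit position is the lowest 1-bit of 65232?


0b1111111011010000. Lowest set bit at position 4

4


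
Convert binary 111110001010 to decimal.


111110001010 in decimal = 3978

3978


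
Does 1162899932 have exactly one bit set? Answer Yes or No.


0b1000101010100000111000111011100. Multiple bits set => No

No


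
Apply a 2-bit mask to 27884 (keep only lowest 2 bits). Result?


27884 & 3 = 0

0


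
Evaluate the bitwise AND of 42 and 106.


0b101010 & 0b1101010 = 0b101010 = 42

42


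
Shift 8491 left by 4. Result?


0b10000100101011 << 4 = 0b100001001010110000 = 135856

135856


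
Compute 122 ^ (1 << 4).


122 ^ (1 << 4) = 122 ^ 16 = 106

106


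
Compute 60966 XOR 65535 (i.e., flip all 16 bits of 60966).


60966 ^ 65535 = 4569

4569


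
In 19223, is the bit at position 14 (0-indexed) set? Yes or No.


0b100101100010111, bit 14 = 1. Yes

Yes


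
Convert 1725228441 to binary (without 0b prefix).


1725228441 = 1100110110101001110010110011001 in binary

1100110110101001110010110011001


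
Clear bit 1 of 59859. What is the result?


59859 & ~(1 << 1) = 59857

59857


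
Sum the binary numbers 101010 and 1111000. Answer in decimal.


101010 + 1111000 = 10100010 = 162

162


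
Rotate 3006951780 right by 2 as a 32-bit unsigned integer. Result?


Rotate 0b10110011001110100111000101100100 right by 2 (32-bit) = 0b101100110011101001110001011001 = 751737945

751737945


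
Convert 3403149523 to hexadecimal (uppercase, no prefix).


3403149523 = CAD7F0D3 hex

CAD7F0D3


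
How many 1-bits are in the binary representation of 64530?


0b1111110000010010 has 8 set bits

8


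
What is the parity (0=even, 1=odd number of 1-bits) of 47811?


0b1011101011000011 has 9 ones => parity 1

1


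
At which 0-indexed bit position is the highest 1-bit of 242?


0b11110010. Highest set bit at position 7

7


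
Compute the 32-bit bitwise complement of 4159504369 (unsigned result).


~0b11110111111011001111111111110001 = 0b1000000100110000000000001110 = 135462926 (32-bit unsigned)

135462926


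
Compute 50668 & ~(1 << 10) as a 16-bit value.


50668 & ~(1 << 10) = 49644

49644


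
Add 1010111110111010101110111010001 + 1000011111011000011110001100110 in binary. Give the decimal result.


1010111110111010101110111010001 + 1000011111011000011110001100110 = 10011011110010011001101000110111 = 2613680695

2613680695


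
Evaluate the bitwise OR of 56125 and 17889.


0b1101101100111101 | 0b100010111100001 = 0b1101111111111101 = 57341

57341


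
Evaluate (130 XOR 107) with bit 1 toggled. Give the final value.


Step 1: 130 ^ 107 = 233
Step 2: 233 ^ (1 << 1) = 233 ^ 2 = 235

235


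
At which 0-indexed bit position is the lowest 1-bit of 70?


0b1000110. Lowest set bit at position 1

1


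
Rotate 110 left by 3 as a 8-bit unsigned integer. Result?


Rotate 0b1101110 left by 3 (8-bit) = 0b1110011 = 115

115


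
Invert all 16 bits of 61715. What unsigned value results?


61715 ^ 65535 = 3820

3820


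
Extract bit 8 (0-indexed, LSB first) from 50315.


0b1100010010001011, position 8 = 0

0


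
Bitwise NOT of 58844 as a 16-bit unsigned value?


~0b1110010111011100 = 0b1101000100011 = 6691 (16-bit unsigned)

6691


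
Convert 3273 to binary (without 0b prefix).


3273 = 110011001001 in binary

110011001001


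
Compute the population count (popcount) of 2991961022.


0b10110010010101011011001110111110 has 19 set bits

19


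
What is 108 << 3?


0b1101100 << 3 = 0b1101100000 = 864

864


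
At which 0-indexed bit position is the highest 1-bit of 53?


0b110101. Highest set bit at position 5

5


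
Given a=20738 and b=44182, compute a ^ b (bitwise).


20738 ^ 44182 = 64916

64916


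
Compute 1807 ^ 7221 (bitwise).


0b11100001111 ^ 0b1110000110101 = 0b1101100111010 = 6970

6970


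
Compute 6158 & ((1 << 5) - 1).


6158 & 31 = 14

14


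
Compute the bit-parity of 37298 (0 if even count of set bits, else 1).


0b1001000110110010 has 7 ones => parity 1

1


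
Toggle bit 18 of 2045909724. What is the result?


2045909724 ^ (1 << 18) = 2045909724 ^ 262144 = 2046171868

2046171868


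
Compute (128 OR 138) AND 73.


Step 1: 128 | 138 = 138
Step 2: 138 & 73 = 8

8


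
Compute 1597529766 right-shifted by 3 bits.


0b1011111001110000101111010100110 >> 3 = 0b1011111001110000101111010100 = 199691220

199691220


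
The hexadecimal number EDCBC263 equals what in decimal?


EDCBC263 hex = 3989553763 decimal

3989553763


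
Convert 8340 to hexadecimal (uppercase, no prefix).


8340 = 2094 hex

2094


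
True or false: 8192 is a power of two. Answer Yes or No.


0b10000000000000. Only one bit set => Yes

Yes


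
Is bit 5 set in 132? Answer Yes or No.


0b10000100, bit 5 = 0. No

No


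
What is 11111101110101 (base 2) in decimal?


11111101110101 in decimal = 16245

16245


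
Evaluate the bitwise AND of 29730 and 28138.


0b111010000100010 & 0b110110111101010 = 0b110010000100010 = 25634

25634


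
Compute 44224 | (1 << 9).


44224 | (1 << 9) = 44224 | 512 = 44736

44736


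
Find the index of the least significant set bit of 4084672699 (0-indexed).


0b11110011011101110010100010111011. Lowest set bit at position 0

0


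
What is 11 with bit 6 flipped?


11 ^ (1 << 6) = 11 ^ 64 = 75

75


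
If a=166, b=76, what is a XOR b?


166 ^ 76 = 234

234


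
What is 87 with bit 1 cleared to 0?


87 & ~(1 << 1) = 85

85


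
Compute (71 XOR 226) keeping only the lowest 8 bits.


Step 1: 71 ^ 226 = 165
Step 2: 165 & 255 = 165

165


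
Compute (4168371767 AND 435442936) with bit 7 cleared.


Step 1: 4168371767 & 435442936 = 410272816
Step 2: 410272816 & ~(1 << 7) = 410272816

410272816


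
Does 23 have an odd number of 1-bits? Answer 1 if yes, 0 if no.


0b10111 has 4 ones => parity 0

0


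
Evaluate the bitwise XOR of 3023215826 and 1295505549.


0b10110100001100101001110011010010 ^ 0b1001101001101111101100010001101 = 0b11111001000001010100010001011111 = 4177871967

4177871967


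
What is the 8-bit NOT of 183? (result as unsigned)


~0b10110111 = 0b1001000 = 72 (8-bit unsigned)

72


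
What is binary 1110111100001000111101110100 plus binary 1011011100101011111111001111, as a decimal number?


1110111100001000111101110100 + 1011011100101011111111001111 = 11010011000110100111101000011 = 442715971

442715971


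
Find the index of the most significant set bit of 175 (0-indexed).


0b10101111. Highest set bit at position 7

7


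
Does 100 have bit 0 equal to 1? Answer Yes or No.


0b1100100, bit 0 = 0. No

No


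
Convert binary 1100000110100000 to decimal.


1100000110100000 in decimal = 49568

49568


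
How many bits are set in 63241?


0b1111011100001001 has 9 set bits

9


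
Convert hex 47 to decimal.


47 hex = 71 decimal

71


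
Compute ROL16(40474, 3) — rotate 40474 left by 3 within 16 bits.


Rotate 0b1001111000011010 left by 3 (16-bit) = 0b1111000011010100 = 61652

61652


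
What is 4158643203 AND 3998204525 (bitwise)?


0b11110111110111111101110000000011 & 0b11101110010011111100001001101101 = 0b11100110010011111100000000000001 = 3863986177

3863986177


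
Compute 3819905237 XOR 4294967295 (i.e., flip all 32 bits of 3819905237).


3819905237 ^ 4294967295 = 475062058

475062058


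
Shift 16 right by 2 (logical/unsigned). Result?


0b10000 >> 2 = 0b100 = 4

4


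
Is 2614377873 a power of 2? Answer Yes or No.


0b10011011110101000011110110010001. Multiple bits set => No

No


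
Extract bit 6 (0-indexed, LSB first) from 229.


0b11100101, position 6 = 1

1


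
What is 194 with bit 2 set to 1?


194 | (1 << 2) = 194 | 4 = 198

198


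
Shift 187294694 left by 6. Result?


0b1011001010011110001111100110 << 6 = 0b1011001010011110001111100110000000 = 11986860416

11986860416


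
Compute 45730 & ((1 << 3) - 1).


45730 & 7 = 2

2


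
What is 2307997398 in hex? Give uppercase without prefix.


2307997398 = 89913ED6 hex

89913ED6


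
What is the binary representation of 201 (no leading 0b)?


201 = 11001001 in binary

11001001


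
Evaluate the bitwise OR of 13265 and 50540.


0b11001111010001 | 0b1100010101101100 = 0b1111011111111101 = 63485

63485


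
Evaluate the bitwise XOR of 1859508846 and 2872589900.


0b1101110110101011101101001101110 ^ 0b10101011001110000011111001001100 = 0b11000101111011011110010000100010 = 3320701986

3320701986


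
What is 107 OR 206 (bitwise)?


0b1101011 | 0b11001110 = 0b11101111 = 239

239


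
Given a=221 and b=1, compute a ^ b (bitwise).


221 ^ 1 = 220

220


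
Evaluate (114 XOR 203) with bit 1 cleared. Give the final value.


Step 1: 114 ^ 203 = 185
Step 2: 185 & ~(1 << 1) = 185

185


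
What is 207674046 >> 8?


0b1100011000001101101010111110 >> 8 = 0b11000110000011011010 = 811226

811226


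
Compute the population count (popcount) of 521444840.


0b11111000101001001110111101000 has 16 set bits

16


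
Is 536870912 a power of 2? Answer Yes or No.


0b100000000000000000000000000000. Only one bit set => Yes

Yes


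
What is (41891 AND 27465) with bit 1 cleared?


Step 1: 41891 & 27465 = 8961
Step 2: 8961 & ~(1 << 1) = 8961

8961


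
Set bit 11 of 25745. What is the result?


25745 | (1 << 11) = 25745 | 2048 = 27793

27793


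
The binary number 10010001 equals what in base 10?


10010001 in decimal = 145

145


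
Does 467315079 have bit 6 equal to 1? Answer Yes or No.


0b11011110110101010100110000111, bit 6 = 0. No

No


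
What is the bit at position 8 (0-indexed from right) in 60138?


0b1110101011101010, position 8 = 0

0


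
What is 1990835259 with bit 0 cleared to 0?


1990835259 & ~(1 << 0) = 1990835258

1990835258


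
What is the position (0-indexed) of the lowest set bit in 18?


0b10010. Lowest set bit at position 1

1


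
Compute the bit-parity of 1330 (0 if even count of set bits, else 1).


0b10100110010 has 5 ones => parity 1

1


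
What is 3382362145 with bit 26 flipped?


3382362145 ^ (1 << 26) = 3382362145 ^ 67108864 = 3449471009

3449471009


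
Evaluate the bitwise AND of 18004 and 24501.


0b100011001010100 & 0b101111110110101 = 0b100011000010100 = 17940

17940


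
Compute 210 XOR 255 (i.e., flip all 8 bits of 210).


210 ^ 255 = 45

45


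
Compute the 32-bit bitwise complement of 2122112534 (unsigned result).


~0b1111110011111001101111000010110 = 0b10000001100000110010000111101001 = 2172854761 (32-bit unsigned)

2172854761


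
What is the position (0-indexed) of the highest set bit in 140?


0b10001100. Highest set bit at position 7

7


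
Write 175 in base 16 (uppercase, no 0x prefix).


175 = AF hex

AF


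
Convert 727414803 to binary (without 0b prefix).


727414803 = 101011010110110111100000010011 in binary

101011010110110111100000010011


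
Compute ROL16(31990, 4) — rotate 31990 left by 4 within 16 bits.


Rotate 0b111110011110110 left by 4 (16-bit) = 0b1100111101100111 = 53095

53095


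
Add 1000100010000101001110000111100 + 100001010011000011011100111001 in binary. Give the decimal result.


1000100010000101001110000111100 + 100001010011000011011100111001 = 1100101100011101101001101110101 = 1703859061

1703859061


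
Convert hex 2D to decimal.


2D hex = 45 decimal

45


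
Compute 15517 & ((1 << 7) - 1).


15517 & 127 = 29

29


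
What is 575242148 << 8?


0b100010010010010111111110100100 << 8 = 0b10001001001001011111111010010000000000 = 147261989888

147261989888


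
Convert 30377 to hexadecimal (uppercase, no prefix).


30377 = 76A9 hex

76A9


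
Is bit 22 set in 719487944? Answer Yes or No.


0b101010111000101000001111001000, bit 22 = 1. Yes

Yes


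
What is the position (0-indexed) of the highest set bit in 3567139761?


0b11010100100111100011101110110001. Highest set bit at position 31

31


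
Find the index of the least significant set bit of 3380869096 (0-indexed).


0b11001001100000111111011111101000. Lowest set bit at position 3

3


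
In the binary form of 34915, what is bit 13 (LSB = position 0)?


0b1000100001100011, position 13 = 0

0


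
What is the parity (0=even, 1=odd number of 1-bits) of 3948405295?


0b11101011010101111110001000101111 has 20 ones => parity 0

0


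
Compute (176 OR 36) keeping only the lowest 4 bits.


Step 1: 176 | 36 = 180
Step 2: 180 & 15 = 4

4


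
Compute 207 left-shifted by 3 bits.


0b11001111 << 3 = 0b11001111000 = 1656

1656


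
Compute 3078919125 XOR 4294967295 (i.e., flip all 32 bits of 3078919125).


3078919125 ^ 4294967295 = 1216048170

1216048170


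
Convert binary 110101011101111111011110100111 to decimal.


110101011101111111011110100111 in decimal = 897054631

897054631


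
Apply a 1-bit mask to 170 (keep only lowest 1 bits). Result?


170 & 1 = 0

0


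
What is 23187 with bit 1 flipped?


23187 ^ (1 << 1) = 23187 ^ 2 = 23185

23185


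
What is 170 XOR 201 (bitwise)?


0b10101010 ^ 0b11001001 = 0b1100011 = 99

99


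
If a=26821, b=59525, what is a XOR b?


26821 ^ 59525 = 32832

32832


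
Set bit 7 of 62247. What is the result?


62247 | (1 << 7) = 62247 | 128 = 62375

62375


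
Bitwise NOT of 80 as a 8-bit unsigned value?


~0b1010000 = 0b10101111 = 175 (8-bit unsigned)

175


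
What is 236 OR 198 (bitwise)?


0b11101100 | 0b11000110 = 0b11101110 = 238

238


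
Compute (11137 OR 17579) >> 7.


Step 1: 11137 | 17579 = 28587
Step 2: 28587 >> 7 = 223

223


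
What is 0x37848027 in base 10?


37848027 hex = 931430439 decimal

931430439


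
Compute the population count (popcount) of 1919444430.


0b1110010011010000110010111001110 has 16 set bits

16


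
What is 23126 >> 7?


0b101101001010110 >> 7 = 0b10110100 = 180

180


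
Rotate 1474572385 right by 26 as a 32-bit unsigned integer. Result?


Rotate 0b1010111111001000011000001100001 right by 26 (32-bit) = 0b11111001000011000001100001010101 = 4178319445

4178319445


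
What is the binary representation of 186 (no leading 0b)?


186 = 10111010 in binary

10111010


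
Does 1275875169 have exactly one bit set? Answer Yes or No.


0b1001100000011000100111101100001. Multiple bits set => No

No


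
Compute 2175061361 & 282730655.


0b10000001101001001100110101110001 & 0b10000110110100010000010011111 = 0b100000000000000000010001 = 8388625

8388625


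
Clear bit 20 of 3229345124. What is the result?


3229345124 & ~(1 << 20) = 3228296548

3228296548


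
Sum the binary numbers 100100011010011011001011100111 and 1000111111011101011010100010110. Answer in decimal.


100100011010011011001011100111 + 1000111111011101011010100010110 = 1101100010110000110011111111101 = 1817733117

1817733117


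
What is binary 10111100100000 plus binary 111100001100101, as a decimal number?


10111100100000 + 111100001100101 = 1010011110000101 = 42885

42885


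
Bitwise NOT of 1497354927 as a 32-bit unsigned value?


~0b1011001001111111101001010101111 = 0b10100110110000000010110101010000 = 2797612368 (32-bit unsigned)

2797612368


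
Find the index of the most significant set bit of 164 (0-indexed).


0b10100100. Highest set bit at position 7

7


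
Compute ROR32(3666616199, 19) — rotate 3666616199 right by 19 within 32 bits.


Rotate 0b11011010100011000001111110000111 right by 19 (32-bit) = 0b10000011111100001111101101010001 = 2213608273

2213608273


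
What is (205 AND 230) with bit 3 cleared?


Step 1: 205 & 230 = 196
Step 2: 196 & ~(1 << 3) = 196

196


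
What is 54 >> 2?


0b110110 >> 2 = 0b1101 = 13

13


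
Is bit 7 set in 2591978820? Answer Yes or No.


0b10011010011111100111010101000100, bit 7 = 0. No

No


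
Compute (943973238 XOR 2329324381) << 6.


Step 1: 943973238 ^ 2329324381 = 2996127787
Step 2: 2996127787 << 6 = 191752178368

191752178368


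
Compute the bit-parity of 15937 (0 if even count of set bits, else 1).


0b11111001000001 has 7 ones => parity 1

1


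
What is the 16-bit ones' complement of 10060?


10060 ^ 65535 = 55475

55475


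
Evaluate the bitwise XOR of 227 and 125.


0b11100011 ^ 0b1111101 = 0b10011110 = 158

158


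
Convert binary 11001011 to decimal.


11001011 in decimal = 203

203


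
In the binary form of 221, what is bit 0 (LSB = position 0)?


0b11011101, position 0 = 1

1


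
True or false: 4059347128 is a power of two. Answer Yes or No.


0b11110001111101001011100010111000. Multiple bits set => No

No


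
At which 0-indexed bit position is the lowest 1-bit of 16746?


0b100000101101010. Lowest set bit at position 1

1


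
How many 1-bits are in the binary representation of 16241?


0b11111101110001 has 10 set bits

10


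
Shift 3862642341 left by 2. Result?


0b11100110001110110011111010100101 << 2 = 0b1110011000111011001111101010010100 = 15450569364

15450569364


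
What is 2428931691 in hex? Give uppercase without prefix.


2428931691 = 90C68E6B hex

90C68E6B


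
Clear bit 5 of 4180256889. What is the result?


4180256889 & ~(1 << 5) = 4180256857

4180256857


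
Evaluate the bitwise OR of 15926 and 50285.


0b11111000110110 | 0b1100010001101101 = 0b1111111001111111 = 65151

65151


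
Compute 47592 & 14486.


0b1011100111101000 & 0b11100010010110 = 0b11100010000000 = 14464

14464


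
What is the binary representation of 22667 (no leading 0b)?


22667 = 101100010001011 in binary

101100010001011


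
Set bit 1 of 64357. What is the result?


64357 | (1 << 1) = 64357 | 2 = 64359

64359


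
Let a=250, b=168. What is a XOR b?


250 ^ 168 = 82

82


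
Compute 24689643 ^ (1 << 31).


24689643 ^ (1 << 31) = 24689643 ^ 2147483648 = 2172173291

2172173291


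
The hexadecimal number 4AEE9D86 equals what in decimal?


4AEE9D86 hex = 1257151878 decimal

1257151878


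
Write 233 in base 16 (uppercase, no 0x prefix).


233 = E9 hex

E9


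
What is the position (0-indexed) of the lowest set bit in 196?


0b11000100. Lowest set bit at position 2

2


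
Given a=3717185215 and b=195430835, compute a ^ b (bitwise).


3717185215 ^ 195430835 = 3593058060

3593058060


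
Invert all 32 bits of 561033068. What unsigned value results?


561033068 ^ 4294967295 = 3733934227

3733934227


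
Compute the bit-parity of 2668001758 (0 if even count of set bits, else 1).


0b10011111000001100111100111011110 has 19 ones => parity 1

1


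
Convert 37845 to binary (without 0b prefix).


37845 = 1001001111010101 in binary

1001001111010101


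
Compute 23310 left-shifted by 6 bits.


0b101101100001110 << 6 = 0b101101100001110000000 = 1491840

1491840


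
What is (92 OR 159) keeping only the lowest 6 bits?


Step 1: 92 | 159 = 223
Step 2: 223 & 63 = 31

31


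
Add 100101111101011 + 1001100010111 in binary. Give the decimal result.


100101111101011 + 1001100010111 = 101111100000010 = 24322

24322


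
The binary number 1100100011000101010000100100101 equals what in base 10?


1100100011000101010000100100101 in decimal = 1684185381

1684185381


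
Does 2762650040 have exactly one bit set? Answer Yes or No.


0b10100100101010101011000110111000. Multiple bits set => No

No


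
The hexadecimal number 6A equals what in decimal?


6A hex = 106 decimal

106


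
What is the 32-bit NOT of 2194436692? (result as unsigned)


~0b10000010110011000111001001010100 = 0b1111101001100111000110110101011 = 2100530603 (32-bit unsigned)

2100530603


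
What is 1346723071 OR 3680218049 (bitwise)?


0b1010000010001010101110011111111 | 0b11011011010110111010101111000001 = 0b11011011010111111111111111111111 = 3680501759

3680501759


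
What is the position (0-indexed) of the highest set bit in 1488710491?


0b1011000101110111110101101011011. Highest set bit at position 30

30


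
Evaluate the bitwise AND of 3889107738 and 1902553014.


0b11100111110011110001001100011010 & 0b1110001011001101010011110110110 = 0b1100001010001100000001100010010 = 1631978258

1631978258


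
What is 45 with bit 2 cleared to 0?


45 & ~(1 << 2) = 41

41


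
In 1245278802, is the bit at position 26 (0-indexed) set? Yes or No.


0b1001010001110010111001001010010, bit 26 = 0. No

No


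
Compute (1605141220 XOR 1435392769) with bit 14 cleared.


Step 1: 1605141220 ^ 1435392769 = 170056165
Step 2: 170056165 & ~(1 << 14) = 170039781

170039781


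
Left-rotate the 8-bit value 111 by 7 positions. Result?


Rotate 0b1101111 left by 7 (8-bit) = 0b10110111 = 183

183


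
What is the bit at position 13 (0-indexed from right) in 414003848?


0b11000101011010011001010001000, position 13 = 1

1


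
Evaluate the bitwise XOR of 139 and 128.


0b10001011 ^ 0b10000000 = 0b1011 = 11

11


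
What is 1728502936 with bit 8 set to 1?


1728502936 | (1 << 8) = 1728502936 | 256 = 1728503192

1728503192


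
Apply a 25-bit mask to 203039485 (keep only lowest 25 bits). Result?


203039485 & 33554431 = 1712893

1712893


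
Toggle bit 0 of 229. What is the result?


229 ^ (1 << 0) = 229 ^ 1 = 228

228


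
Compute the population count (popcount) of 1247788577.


0b1001010010111111011111000100001 has 17 set bits

17


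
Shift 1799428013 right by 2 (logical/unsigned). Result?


0b1101011010000010001011110101101 >> 2 = 0b11010110100000100010111101011 = 449857003

449857003


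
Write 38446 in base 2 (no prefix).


38446 = 1001011000101110 in binary

1001011000101110


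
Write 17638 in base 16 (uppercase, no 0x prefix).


17638 = 44E6 hex

44E6


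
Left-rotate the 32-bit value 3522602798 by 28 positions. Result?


Rotate 0b11010001111101101010011100101110 left by 28 (32-bit) = 0b11101101000111110110101001110010 = 3978259058

3978259058


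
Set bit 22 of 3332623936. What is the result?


3332623936 | (1 << 22) = 3332623936 | 4194304 = 3336818240

3336818240


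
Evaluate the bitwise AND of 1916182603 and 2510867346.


0b1110010001101101010000001001011 & 0b10010101101010001100101110010010 = 0b10000001000001000000000000010 = 270565378

270565378


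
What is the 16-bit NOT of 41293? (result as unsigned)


~0b1010000101001101 = 0b101111010110010 = 24242 (16-bit unsigned)

24242


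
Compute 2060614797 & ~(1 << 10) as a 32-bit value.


2060614797 & ~(1 << 10) = 2060613773

2060613773


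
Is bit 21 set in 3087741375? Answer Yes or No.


0b10111000000010110011000110111111, bit 21 = 0. No

No


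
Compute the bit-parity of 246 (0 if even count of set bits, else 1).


0b11110110 has 6 ones => parity 0

0


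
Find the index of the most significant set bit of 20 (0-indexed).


0b10100. Highest set bit at position 4

4


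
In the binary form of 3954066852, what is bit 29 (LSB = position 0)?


0b11101011101011100100010110100100, position 29 = 1

1


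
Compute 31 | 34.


0b11111 | 0b100010 = 0b111111 = 63

63


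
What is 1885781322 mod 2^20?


1885781322 & 1048575 = 441674

441674


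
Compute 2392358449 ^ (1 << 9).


2392358449 ^ (1 << 9) = 2392358449 ^ 512 = 2392357937

2392357937


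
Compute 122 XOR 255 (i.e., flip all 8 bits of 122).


122 ^ 255 = 133

133


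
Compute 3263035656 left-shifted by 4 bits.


0b11000010011111011111100100001000 << 4 = 0b110000100111110111111001000010000000 = 52208570496

52208570496


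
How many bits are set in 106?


0b1101010 has 4 set bits

4


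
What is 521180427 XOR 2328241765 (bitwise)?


0b11111000100001001010100001011 ^ 0b10001010110001100010011001100101 = 0b10010101110101101011001101101110 = 2513875822

2513875822


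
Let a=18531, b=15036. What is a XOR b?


18531 ^ 15036 = 29407

29407


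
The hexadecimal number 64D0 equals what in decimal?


64D0 hex = 25808 decimal

25808


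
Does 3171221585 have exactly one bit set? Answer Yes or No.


0b10111101000001010000000001010001. Multiple bits set => No

No


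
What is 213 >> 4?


0b11010101 >> 4 = 0b1101 = 13

13


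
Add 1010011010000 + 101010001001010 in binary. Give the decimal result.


1010011010000 + 101010001001010 = 110100100011010 = 26906

26906


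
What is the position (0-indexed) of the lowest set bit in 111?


0b1101111. Lowest set bit at position 0

0


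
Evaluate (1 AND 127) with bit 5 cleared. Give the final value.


Step 1: 1 & 127 = 1
Step 2: 1 & ~(1 << 5) = 1

1


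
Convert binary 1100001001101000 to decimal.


1100001001101000 in decimal = 49768

49768


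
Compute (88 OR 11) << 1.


Step 1: 88 | 11 = 91
Step 2: 91 << 1 = 182

182


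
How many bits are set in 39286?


0b1001100101110110 has 9 set bits

9


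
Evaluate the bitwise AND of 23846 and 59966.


0b101110100100110 & 0b1110101000111110 = 0b100100000100110 = 18470

18470


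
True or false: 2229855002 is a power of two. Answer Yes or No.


0b10000100111010001110001100011010. Multiple bits set => No

No


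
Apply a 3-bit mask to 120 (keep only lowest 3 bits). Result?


120 & 7 = 0

0


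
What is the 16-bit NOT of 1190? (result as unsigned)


~0b10010100110 = 0b1111101101011001 = 64345 (16-bit unsigned)

64345


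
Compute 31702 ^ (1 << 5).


31702 ^ (1 << 5) = 31702 ^ 32 = 31734

31734


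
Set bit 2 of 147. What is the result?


147 | (1 << 2) = 147 | 4 = 151

151


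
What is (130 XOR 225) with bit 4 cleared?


Step 1: 130 ^ 225 = 99
Step 2: 99 & ~(1 << 4) = 99

99


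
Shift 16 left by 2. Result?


0b10000 << 2 = 0b1000000 = 64

64


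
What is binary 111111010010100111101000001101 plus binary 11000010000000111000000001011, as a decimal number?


111111010010100111101000001101 + 11000010000000111000000001011 = 1010111100010101110101000011000 = 1468721688

1468721688


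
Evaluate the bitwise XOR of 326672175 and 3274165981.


0b10011011110001001111100101111 ^ 0b11000011001001111100111011011101 = 0b11010000010111110101000111110010 = 3495907826

3495907826


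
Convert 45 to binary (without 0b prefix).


45 = 101101 in binary

101101


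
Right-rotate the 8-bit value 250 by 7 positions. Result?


Rotate 0b11111010 right by 7 (8-bit) = 0b11110101 = 245

245


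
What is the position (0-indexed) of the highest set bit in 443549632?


0b11010011100000000011111000000. Highest set bit at position 28

28


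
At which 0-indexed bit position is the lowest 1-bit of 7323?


0b1110010011011. Lowest set bit at position 0

0


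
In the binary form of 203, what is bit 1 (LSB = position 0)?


0b11001011, position 1 = 1

1


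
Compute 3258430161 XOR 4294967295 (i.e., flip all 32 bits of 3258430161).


3258430161 ^ 4294967295 = 1036537134

1036537134


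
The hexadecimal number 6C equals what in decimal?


6C hex = 108 decimal

108


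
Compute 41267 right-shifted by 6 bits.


0b1010000100110011 >> 6 = 0b1010000100 = 644

644


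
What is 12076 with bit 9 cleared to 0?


12076 & ~(1 << 9) = 11564

11564


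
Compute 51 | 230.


0b110011 | 0b11100110 = 0b11110111 = 247

247


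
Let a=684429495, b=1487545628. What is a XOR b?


684429495 ^ 1487545628 = 1885451691

1885451691


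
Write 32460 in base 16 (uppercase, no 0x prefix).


32460 = 7ECC hex

7ECC


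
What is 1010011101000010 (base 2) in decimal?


1010011101000010 in decimal = 42818

42818


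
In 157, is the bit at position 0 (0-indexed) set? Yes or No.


0b10011101, bit 0 = 1. Yes

Yes


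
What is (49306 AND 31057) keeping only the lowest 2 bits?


Step 1: 49306 & 31057 = 16400
Step 2: 16400 & 3 = 0

0


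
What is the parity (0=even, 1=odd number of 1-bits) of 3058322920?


0b10110110010010100100110111101000 has 16 ones => parity 0

0


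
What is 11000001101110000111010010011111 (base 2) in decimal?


11000001101110000111010010011111 in decimal = 3250091167

3250091167


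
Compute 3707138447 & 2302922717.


0b11011100111101100111000110001111 & 0b10001001010000111100111111011101 = 0b10001000010000100100000110001101 = 2286043533

2286043533


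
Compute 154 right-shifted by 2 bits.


0b10011010 >> 2 = 0b100110 = 38

38


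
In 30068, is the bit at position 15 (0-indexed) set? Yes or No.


0b111010101110100, bit 15 = 0. No

No


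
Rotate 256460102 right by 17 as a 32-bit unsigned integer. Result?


Rotate 0b1111010010010100010101000110 right by 17 (32-bit) = 0b10100010101000110000011110100100 = 2728593316

2728593316


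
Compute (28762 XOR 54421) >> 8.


Step 1: 28762 ^ 54421 = 42191
Step 2: 42191 >> 8 = 164

164


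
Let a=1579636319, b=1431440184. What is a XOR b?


1579636319 ^ 1431440184 = 192240999

192240999


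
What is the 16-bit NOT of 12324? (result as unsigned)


~0b11000000100100 = 0b1100111111011011 = 53211 (16-bit unsigned)

53211


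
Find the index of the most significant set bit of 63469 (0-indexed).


0b1111011111101101. Highest set bit at position 15

15


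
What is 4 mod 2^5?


4 & 31 = 4

4


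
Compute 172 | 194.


0b10101100 | 0b11000010 = 0b11101110 = 238

238


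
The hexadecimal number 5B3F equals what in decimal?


5B3F hex = 23359 decimal

23359


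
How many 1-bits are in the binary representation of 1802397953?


0b1101011011011100110100100000001 has 15 set bits

15


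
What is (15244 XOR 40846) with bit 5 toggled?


Step 1: 15244 ^ 40846 = 41986
Step 2: 41986 ^ (1 << 5) = 41986 ^ 32 = 42018

42018


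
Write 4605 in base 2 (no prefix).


4605 = 1000111111101 in binary

1000111111101


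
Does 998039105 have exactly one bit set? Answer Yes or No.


0b111011011111001101111001000001. Multiple bits set => No

No


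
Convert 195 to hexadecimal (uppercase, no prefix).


195 = C3 hex

C3


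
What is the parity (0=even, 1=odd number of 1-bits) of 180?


0b10110100 has 4 ones => parity 0

0


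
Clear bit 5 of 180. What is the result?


180 & ~(1 << 5) = 148

148


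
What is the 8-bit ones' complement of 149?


149 ^ 255 = 106

106


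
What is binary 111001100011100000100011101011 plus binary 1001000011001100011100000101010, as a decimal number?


111001100011100000100011101011 + 1001000011001100011100000101010 = 10000001111101000100000100010101 = 2180268309

2180268309


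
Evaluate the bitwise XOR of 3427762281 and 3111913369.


0b11001100010011111000000001101001 ^ 0b10111001011111000000011110011001 = 0b1110101001100111000011111110000 = 1966311408

1966311408


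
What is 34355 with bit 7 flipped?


34355 ^ (1 << 7) = 34355 ^ 128 = 34483

34483


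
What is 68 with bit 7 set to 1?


68 | (1 << 7) = 68 | 128 = 196

196


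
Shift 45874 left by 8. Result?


0b1011001100110010 << 8 = 0b101100110011001000000000 = 11743744

11743744


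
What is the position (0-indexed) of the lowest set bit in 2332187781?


0b10001011000000100101110010000101. Lowest set bit at position 0

0


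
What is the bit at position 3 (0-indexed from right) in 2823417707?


0b10101000010010011110111101101011, position 3 = 1

1


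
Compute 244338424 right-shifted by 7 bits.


0b1110100100000100111011111000 >> 7 = 0b111010010000010011101 = 1908893

1908893


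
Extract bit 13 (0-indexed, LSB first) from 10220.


0b10011111101100, position 13 = 1

1


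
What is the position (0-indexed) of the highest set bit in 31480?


0b111101011111000. Highest set bit at position 14

14


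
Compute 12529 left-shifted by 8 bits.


0b11000011110001 << 8 = 0b1100001111000100000000 = 3207424

3207424


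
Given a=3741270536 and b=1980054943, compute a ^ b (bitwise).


3741270536 ^ 1980054943 = 2834988951

2834988951


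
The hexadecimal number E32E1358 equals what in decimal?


E32E1358 hex = 3811447640 decimal

3811447640


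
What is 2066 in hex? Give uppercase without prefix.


2066 = 812 hex

812


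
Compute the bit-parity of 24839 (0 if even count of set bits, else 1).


0b110000100000111 has 6 ones => parity 0

0


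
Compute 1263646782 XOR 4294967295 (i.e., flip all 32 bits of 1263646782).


1263646782 ^ 4294967295 = 3031320513

3031320513


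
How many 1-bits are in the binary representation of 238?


0b11101110 has 6 set bits

6


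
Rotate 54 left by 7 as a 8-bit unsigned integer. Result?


Rotate 0b110110 left by 7 (8-bit) = 0b11011 = 27

27


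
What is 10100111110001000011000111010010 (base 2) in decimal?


10100111110001000011000111010010 in decimal = 2814652882

2814652882


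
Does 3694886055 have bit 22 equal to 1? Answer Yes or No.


0b11011100001110110111110010100111, bit 22 = 0. No

No


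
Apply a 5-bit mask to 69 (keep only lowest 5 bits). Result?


69 & 31 = 5

5


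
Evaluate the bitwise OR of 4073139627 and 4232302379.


0b11110010110001110010110110101011 | 0b11111100010000111100111100101011 = 0b11111110110001111110111110101011 = 4274515883

4274515883


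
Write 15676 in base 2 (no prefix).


15676 = 11110100111100 in binary

11110100111100


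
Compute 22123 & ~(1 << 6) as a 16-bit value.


22123 & ~(1 << 6) = 22059

22059


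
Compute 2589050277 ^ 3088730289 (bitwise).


0b10011010010100011100010110100101 ^ 0b10111000000110100100100010110001 = 0b100010010010111000110100010100 = 575376660

575376660


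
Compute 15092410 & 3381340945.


0b111001100100101010111010 & 0b11001001100010110010101100010001 = 0b100000100000101000010000 = 8522256

8522256


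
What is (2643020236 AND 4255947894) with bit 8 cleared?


Step 1: 2643020236 & 4255947894 = 2642937924
Step 2: 2642937924 & ~(1 << 8) = 2642937924

2642937924


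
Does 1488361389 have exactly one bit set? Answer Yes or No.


0b1011000101101101001011110101101. Multiple bits set => No

No


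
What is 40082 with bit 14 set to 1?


40082 | (1 << 14) = 40082 | 16384 = 56466

56466


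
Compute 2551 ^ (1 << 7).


2551 ^ (1 << 7) = 2551 ^ 128 = 2423

2423


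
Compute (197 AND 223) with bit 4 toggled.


Step 1: 197 & 223 = 197
Step 2: 197 ^ (1 << 4) = 197 ^ 16 = 213

213


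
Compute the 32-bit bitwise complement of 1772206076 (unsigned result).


~0b1101001101000011011011111111100 = 0b10010110010111100100100000000011 = 2522761219 (32-bit unsigned)

2522761219


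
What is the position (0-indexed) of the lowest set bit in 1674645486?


0b1100011110100010000111111101110. Lowest set bit at position 1

1


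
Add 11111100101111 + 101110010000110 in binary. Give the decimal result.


11111100101111 + 101110010000110 = 1001101110110101 = 39861

39861


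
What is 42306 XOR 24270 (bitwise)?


0b1010010101000010 ^ 0b101111011001110 = 0b1111101110001100 = 64396

64396


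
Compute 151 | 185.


0b10010111 | 0b10111001 = 0b10111111 = 191

191


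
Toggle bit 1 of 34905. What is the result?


34905 ^ (1 << 1) = 34905 ^ 2 = 34907

34907


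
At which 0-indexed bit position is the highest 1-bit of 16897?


0b100001000000001. Highest set bit at position 14

14


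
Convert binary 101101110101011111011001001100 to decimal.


101101110101011111011001001100 in decimal = 768996940

768996940


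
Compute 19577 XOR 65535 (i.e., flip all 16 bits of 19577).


19577 ^ 65535 = 45958

45958


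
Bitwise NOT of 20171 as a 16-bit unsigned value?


~0b100111011001011 = 0b1011000100110100 = 45364 (16-bit unsigned)

45364


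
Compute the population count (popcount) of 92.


0b1011100 has 4 set bits

4


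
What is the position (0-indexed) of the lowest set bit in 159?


0b10011111. Lowest set bit at position 0

0


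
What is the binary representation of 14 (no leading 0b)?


14 = 1110 in binary

1110


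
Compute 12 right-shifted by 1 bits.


0b1100 >> 1 = 0b110 = 6

6


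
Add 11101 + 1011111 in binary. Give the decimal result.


11101 + 1011111 = 1111100 = 124

124


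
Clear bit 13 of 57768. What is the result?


57768 & ~(1 << 13) = 49576

49576


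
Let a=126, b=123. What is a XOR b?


126 ^ 123 = 5

5


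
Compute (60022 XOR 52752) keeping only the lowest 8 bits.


Step 1: 60022 ^ 52752 = 9318
Step 2: 9318 & 255 = 102

102


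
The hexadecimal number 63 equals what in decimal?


63 hex = 99 decimal

99


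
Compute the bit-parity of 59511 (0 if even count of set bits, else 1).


0b1110100001110111 has 10 ones => parity 0

0


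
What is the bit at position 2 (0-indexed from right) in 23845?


0b101110100100101, position 2 = 1

1


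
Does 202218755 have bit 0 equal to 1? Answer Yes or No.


0b1100000011011001110100000011, bit 0 = 1. Yes

Yes


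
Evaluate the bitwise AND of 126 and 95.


0b1111110 & 0b1011111 = 0b1011110 = 94

94


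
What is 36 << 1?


0b100100 << 1 = 0b1001000 = 72

72


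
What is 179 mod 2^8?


179 & 255 = 179

179


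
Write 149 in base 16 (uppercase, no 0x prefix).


149 = 95 hex

95


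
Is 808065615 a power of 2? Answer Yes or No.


0b110000001010100001101001001111. Multiple bits set => No

No


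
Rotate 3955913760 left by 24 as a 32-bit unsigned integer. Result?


Rotate 0b11101011110010100111010000100000 left by 24 (32-bit) = 0b100000111010111100101001110100 = 552323700

552323700


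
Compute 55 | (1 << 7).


55 | (1 << 7) = 55 | 128 = 183

183


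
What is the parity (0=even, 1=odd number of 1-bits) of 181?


0b10110101 has 5 ones => parity 1

1


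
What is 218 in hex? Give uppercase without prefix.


218 = DA hex

DA


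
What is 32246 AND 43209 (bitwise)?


0b111110111110110 & 0b1010100011001001 = 0b10100011000000 = 10432

10432


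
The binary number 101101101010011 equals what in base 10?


101101101010011 in decimal = 23379

23379


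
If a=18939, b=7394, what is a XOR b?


18939 ^ 7394 = 21785

21785


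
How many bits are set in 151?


0b10010111 has 5 set bits

5


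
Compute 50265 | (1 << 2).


50265 | (1 << 2) = 50265 | 4 = 50269

50269


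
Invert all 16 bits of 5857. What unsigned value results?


5857 ^ 65535 = 59678

59678


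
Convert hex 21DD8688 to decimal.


21DD8688 hex = 568166024 decimal

568166024


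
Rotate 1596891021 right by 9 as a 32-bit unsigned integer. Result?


Rotate 0b1011111001011101001111110001101 right by 9 (32-bit) = 0b11000110101011111001011101001111 = 3333396303

3333396303


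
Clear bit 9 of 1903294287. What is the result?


1903294287 & ~(1 << 9) = 1903293775

1903293775


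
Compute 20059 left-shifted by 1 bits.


0b100111001011011 << 1 = 0b1001110010110110 = 40118

40118
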